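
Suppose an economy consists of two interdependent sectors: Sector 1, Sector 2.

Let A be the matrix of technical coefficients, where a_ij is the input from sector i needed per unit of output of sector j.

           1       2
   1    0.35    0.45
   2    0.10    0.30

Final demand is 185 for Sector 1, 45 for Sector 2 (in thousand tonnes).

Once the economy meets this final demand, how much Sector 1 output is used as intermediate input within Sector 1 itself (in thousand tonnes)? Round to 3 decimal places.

z_11 = 127.835

I − A =
  [   0.65    -0.45]
  [  -0.10     0.70]
det(I−A) = (0.65)(0.70) − (-0.45)(-0.10) = 0.4100
adj(I−A) = [[0.70, 0.45], [0.10, 0.65]]
(I − A)⁻¹ = adj(I−A) / det(I−A) ≈
  [   1.7073     1.0976]
  [   0.2439     1.5854]
First solve x = (I − A)⁻¹ d = adj(I−A)·d / det(I−A); in particular x_1 = (0.70·185 + 0.45·45) / 0.4100 = 149.75 / 0.4100 ≈ 365.24390.
Intermediate flow from 1 to 1: z_11 = a_11 · x_1 = 0.35 × 149.75 / 0.4100 = 52.4125 / 0.4100 ≈ 127.835.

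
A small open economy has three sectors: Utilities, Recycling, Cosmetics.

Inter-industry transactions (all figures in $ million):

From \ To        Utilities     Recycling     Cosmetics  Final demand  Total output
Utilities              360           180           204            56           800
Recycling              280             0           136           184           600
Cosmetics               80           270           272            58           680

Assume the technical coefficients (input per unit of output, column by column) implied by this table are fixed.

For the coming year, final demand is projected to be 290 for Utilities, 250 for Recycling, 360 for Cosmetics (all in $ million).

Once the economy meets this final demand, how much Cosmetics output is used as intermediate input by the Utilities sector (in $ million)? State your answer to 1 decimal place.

z_CU = 265.4

Technical coefficients a_ij = z_ij / X_j:
  a_UU = 360/800 = 0.45, a_RU = 280/800 = 0.35, a_CU = 80/800 = 0.10
  a_UR = 180/600 = 0.30, a_RR = 0/600 = 0.00, a_CR = 270/600 = 0.45
  a_UC = 204/680 = 0.30, a_RC = 136/680 = 0.20, a_CC = 272/680 = 0.40
I − A =
  [   0.55    -0.30    -0.30]
  [  -0.35     1.00    -0.20]
  [  -0.10    -0.45     0.60]
Cofactors of I−A, C_ij = (−1)^(i+j)·(minor ij) (rows/columns in the sector order above):
  C_11 = (1.00)(0.60) − (-0.20)(-0.45) = 0.5100
  C_12 = −[(-0.35)(0.60) − (-0.20)(-0.10)] = 0.2300
  C_13 = (-0.35)(-0.45) − (1.00)(-0.10) = 0.2575
  C_21 = −[(-0.30)(0.60) − (-0.30)(-0.45)] = 0.3150
  C_22 = (0.55)(0.60) − (-0.30)(-0.10) = 0.3000
  C_23 = −[(0.55)(-0.45) − (-0.30)(-0.10)] = 0.2775
  C_31 = (-0.30)(-0.20) − (-0.30)(1.00) = 0.3600
  C_32 = −[(0.55)(-0.20) − (-0.30)(-0.35)] = 0.2150
  C_33 = (0.55)(1.00) − (-0.30)(-0.35) = 0.4450
det(I−A) = Σ_j (I−A)_1j·C_1j = (0.55)(0.5100) + (-0.30)(0.2300) + (-0.30)(0.2575) = 0.13425
adj(I−A) = Cᵀ =
  [ 0.5100   0.3150   0.3600]
  [ 0.2300   0.3000   0.2150]
  [ 0.2575   0.2775   0.4450]
(I − A)⁻¹ = adj(I−A) / det(I−A) ≈
  [   3.7989     2.3464     2.6816]
  [   1.7132     2.2346     1.6015]
  [   1.9181     2.0670     3.3147]
First solve x = (I − A)⁻¹ d = adj(I−A)·d / det(I−A); in particular x_U = (0.5100·290 + 0.3150·250 + 0.3600·360) / 0.13425 = 356.25 / 0.13425 ≈ 2653.631.
Intermediate flow from C to U: z_CU = a_CU · x_U = 0.10 × 356.25 / 0.13425 = 35.625 / 0.13425 ≈ 265.4.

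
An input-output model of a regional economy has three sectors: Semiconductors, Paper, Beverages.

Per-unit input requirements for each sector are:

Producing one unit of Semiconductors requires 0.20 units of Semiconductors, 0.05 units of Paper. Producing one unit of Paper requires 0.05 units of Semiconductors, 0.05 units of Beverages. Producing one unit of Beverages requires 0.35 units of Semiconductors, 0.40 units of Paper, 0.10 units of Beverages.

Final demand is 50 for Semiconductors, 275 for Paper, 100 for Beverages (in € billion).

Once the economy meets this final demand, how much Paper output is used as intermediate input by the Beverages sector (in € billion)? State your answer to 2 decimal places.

I − A =
  [   0.80    -0.05    -0.35]
  [  -0.05     1.00    -0.40]
  [   0.00    -0.05     0.90]
Cofactors of I−A, C_ij = (−1)^(i+j)·(minor ij) (rows/columns in the sector order above):
  C_11 = (1.00)(0.90) − (-0.40)(-0.05) = 0.8800
  C_12 = −[(-0.05)(0.90) − (-0.40)(0.00)] = 0.0450
  C_13 = (-0.05)(-0.05) − (1.00)(0.00) = 0.0025
  C_21 = −[(-0.05)(0.90) − (-0.35)(-0.05)] = 0.0625
  C_22 = (0.80)(0.90) − (-0.35)(0.00) = 0.7200
  C_23 = −[(0.80)(-0.05) − (-0.05)(0.00)] = 0.0400
  C_31 = (-0.05)(-0.40) − (-0.35)(1.00) = 0.3700
  C_32 = −[(0.80)(-0.40) − (-0.35)(-0.05)] = 0.3375
  C_33 = (0.80)(1.00) − (-0.05)(-0.05) = 0.7975
det(I−A) = Σ_j (I−A)_1j·C_1j = (0.80)(0.8800) + (-0.05)(0.0450) + (-0.35)(0.0025) = 0.700875
adj(I−A) = Cᵀ =
  [ 0.8800   0.0625   0.3700]
  [ 0.0450   0.7200   0.3375]
  [ 0.0025   0.0400   0.7975]
(I − A)⁻¹ = adj(I−A) / det(I−A) ≈
  [   1.2556     0.0892     0.5279]
  [   0.0642     1.0273     0.4815]
  [   0.0036     0.0571     1.1379]
First solve x = (I − A)⁻¹ d = adj(I−A)·d / det(I−A); in particular x_B = (0.0025·50 + 0.0400·275 + 0.7975·100) / 0.700875 = 90.875 / 0.700875 ≈ 129.6594.
Intermediate flow from P to B: z_PB = a_PB · x_B = 0.40 × 90.875 / 0.700875 = 36.35 / 0.700875 ≈ 51.86.

z_PB = 51.86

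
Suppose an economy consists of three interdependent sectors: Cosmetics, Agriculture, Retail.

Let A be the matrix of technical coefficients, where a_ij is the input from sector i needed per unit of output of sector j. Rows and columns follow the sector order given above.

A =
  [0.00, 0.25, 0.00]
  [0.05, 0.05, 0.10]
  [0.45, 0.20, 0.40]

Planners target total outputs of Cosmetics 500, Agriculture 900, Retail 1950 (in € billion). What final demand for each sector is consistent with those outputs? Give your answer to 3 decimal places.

d_C = 275.000, d_A = 635.000, d_R = 765.000

I − A =
  [   1.00    -0.25     0.00]
  [  -0.05     0.95    -0.10]
  [  -0.45    -0.20     0.60]
d = (I − A) x:
  d_C = (+1.00)·500 + (-0.25)·900 + (+0.00)·1950 = 275.000
  d_A = (-0.05)·500 + (+0.95)·900 + (-0.10)·1950 = 635.000
  d_R = (-0.45)·500 + (-0.20)·900 + (+0.60)·1950 = 765.000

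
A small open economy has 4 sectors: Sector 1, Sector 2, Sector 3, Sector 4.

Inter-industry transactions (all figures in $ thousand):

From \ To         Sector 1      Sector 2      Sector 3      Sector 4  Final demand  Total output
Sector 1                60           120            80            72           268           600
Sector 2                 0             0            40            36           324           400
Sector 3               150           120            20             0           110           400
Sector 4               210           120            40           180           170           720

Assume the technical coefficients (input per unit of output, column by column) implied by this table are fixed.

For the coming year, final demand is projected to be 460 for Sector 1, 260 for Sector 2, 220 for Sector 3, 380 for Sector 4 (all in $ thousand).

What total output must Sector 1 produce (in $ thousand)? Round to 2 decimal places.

Technical coefficients a_ij = z_ij / X_j:
  a_11 = 60/600 = 0.10, a_21 = 0/600 = 0.00, a_31 = 150/600 = 0.25, a_41 = 210/600 = 0.35
  a_12 = 120/400 = 0.30, a_22 = 0/400 = 0.00, a_32 = 120/400 = 0.30, a_42 = 120/400 = 0.30
  a_13 = 80/400 = 0.20, a_23 = 40/400 = 0.10, a_33 = 20/400 = 0.05, a_43 = 40/400 = 0.10
  a_14 = 72/720 = 0.10, a_24 = 36/720 = 0.05, a_34 = 0/720 = 0.00, a_44 = 180/720 = 0.25
I − A =
  [   0.90    -0.30    -0.20    -0.10]
  [   0.00     1.00    -0.10    -0.05]
  [  -0.25    -0.30     0.95     0.00]
  [  -0.35    -0.30    -0.10     0.75]
Compute the cofactors C_ij = (−1)^(i+j)·(3×3 minor ij) of I−A; the adjugate is their transpose:
adj(I−A) = Cᵀ =
  [ 0.674250   0.290250   0.184000   0.109250]
  [ 0.036625   0.568000   0.072000   0.042750]
  [ 0.189000   0.255750   0.621250   0.042250]
  [ 0.354500   0.396750   0.197500   0.770500]
det(I−A) = Σ_j (I−A)_1j·C_1j = (0.90)(0.674250) + (-0.30)(0.036625) + (-0.20)(0.189000) + (-0.10)(0.354500) = 0.5225875
(I − A)⁻¹ = adj(I−A) / det(I−A) ≈
  [   1.2902     0.5554     0.3521     0.2091]
  [   0.0701     1.0869     0.1378     0.0818]
  [   0.3617     0.4894     1.1888     0.0808]
  [   0.6784     0.7592     0.3779     1.4744]
x = (I − A)⁻¹ d = adj(I−A)·d / det(I−A), with det(I−A) = 0.5225875:
  x_1 = (0.674250·460 + 0.290250·260 + 0.184000·220 + 0.109250·380) / 0.5225875 = 467.615 / 0.5225875 ≈ 894.81
  x_2 = (0.036625·460 + 0.568000·260 + 0.072000·220 + 0.042750·380) / 0.5225875 = 196.6125 / 0.5225875 ≈ 376.23
  x_3 = (0.189000·460 + 0.255750·260 + 0.621250·220 + 0.042250·380) / 0.5225875 = 306.165 / 0.5225875 ≈ 585.86
  x_4 = (0.354500·460 + 0.396750·260 + 0.197500·220 + 0.770500·380) / 0.5225875 = 602.465 / 0.5225875 ≈ 1152.85

x_1 = 894.81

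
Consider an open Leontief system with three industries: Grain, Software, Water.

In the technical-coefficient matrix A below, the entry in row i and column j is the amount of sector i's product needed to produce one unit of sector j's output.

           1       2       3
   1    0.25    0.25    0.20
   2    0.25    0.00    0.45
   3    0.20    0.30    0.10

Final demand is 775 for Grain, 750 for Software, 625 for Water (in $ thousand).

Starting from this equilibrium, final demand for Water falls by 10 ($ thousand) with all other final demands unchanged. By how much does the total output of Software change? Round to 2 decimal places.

I − A =
  [   0.75    -0.25    -0.20]
  [  -0.25     1.00    -0.45]
  [  -0.20    -0.30     0.90]
Cofactors of I−A, C_ij = (−1)^(i+j)·(minor ij) (rows/columns in the sector order above):
  C_11 = (1.00)(0.90) − (-0.45)(-0.30) = 0.7650
  C_12 = −[(-0.25)(0.90) − (-0.45)(-0.20)] = 0.3150
  C_13 = (-0.25)(-0.30) − (1.00)(-0.20) = 0.2750
  C_21 = −[(-0.25)(0.90) − (-0.20)(-0.30)] = 0.2850
  C_22 = (0.75)(0.90) − (-0.20)(-0.20) = 0.6350
  C_23 = −[(0.75)(-0.30) − (-0.25)(-0.20)] = 0.2750
  C_31 = (-0.25)(-0.45) − (-0.20)(1.00) = 0.3125
  C_32 = −[(0.75)(-0.45) − (-0.20)(-0.25)] = 0.3875
  C_33 = (0.75)(1.00) − (-0.25)(-0.25) = 0.6875
det(I−A) = Σ_j (I−A)_1j·C_1j = (0.75)(0.7650) + (-0.25)(0.3150) + (-0.20)(0.2750) = 0.4400
adj(I−A) = Cᵀ =
  [ 0.7650   0.2850   0.3125]
  [ 0.3150   0.6350   0.3875]
  [ 0.2750   0.2750   0.6875]
(I − A)⁻¹ = adj(I−A) / det(I−A) ≈
  [   1.7386     0.6477     0.7102]
  [   0.7159     1.4432     0.8807]
  [   0.6250     0.6250     1.5625]
Δx = (I − A)⁻¹ Δd with Δd having -10 in the Water component and 0 elsewhere.
So Δx_2 = L_23 · (-10), where L_23 = adj(I−A)_23 / det(I−A) = 0.3875 / 0.4400.
Δx_2 = 0.3875 × (-10) / 0.4400 = -3.875 / 0.4400 ≈ -8.81.

Δx_2 = -8.81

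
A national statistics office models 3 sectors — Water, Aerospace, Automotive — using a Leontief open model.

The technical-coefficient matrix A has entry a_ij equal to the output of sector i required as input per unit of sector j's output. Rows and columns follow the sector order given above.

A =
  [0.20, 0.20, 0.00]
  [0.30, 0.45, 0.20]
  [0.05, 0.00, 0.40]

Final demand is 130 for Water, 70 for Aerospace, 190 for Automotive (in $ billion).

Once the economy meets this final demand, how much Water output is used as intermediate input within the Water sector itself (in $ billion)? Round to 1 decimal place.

z_11 = 52.1

I − A =
  [   0.80    -0.20     0.00]
  [  -0.30     0.55    -0.20]
  [  -0.05     0.00     0.60]
Cofactors of I−A, C_ij = (−1)^(i+j)·(minor ij) (rows/columns in the sector order above):
  C_11 = (0.55)(0.60) − (-0.20)(0.00) = 0.3300
  C_12 = −[(-0.30)(0.60) − (-0.20)(-0.05)] = 0.1900
  C_13 = (-0.30)(0.00) − (0.55)(-0.05) = 0.0275
  C_21 = −[(-0.20)(0.60) − (0.00)(0.00)] = 0.1200
  C_22 = (0.80)(0.60) − (0.00)(-0.05) = 0.4800
  C_23 = −[(0.80)(0.00) − (-0.20)(-0.05)] = 0.0100
  C_31 = (-0.20)(-0.20) − (0.00)(0.55) = 0.0400
  C_32 = −[(0.80)(-0.20) − (0.00)(-0.30)] = 0.1600
  C_33 = (0.80)(0.55) − (-0.20)(-0.30) = 0.3800
det(I−A) = Σ_j (I−A)_1j·C_1j = (0.80)(0.3300) + (-0.20)(0.1900) + (0.00)(0.0275) = 0.2260
adj(I−A) = Cᵀ =
  [ 0.3300   0.1200   0.0400]
  [ 0.1900   0.4800   0.1600]
  [ 0.0275   0.0100   0.3800]
(I − A)⁻¹ = adj(I−A) / det(I−A) ≈
  [   1.4602     0.5310     0.1770]
  [   0.8407     2.1239     0.7080]
  [   0.1217     0.0442     1.6814]
First solve x = (I − A)⁻¹ d = adj(I−A)·d / det(I−A); in particular x_1 = (0.3300·130 + 0.1200·70 + 0.0400·190) / 0.2260 = 58.90 / 0.2260 ≈ 260.619.
Intermediate flow from 1 to 1: z_11 = a_11 · x_1 = 0.20 × 58.90 / 0.2260 = 11.78 / 0.2260 ≈ 52.1.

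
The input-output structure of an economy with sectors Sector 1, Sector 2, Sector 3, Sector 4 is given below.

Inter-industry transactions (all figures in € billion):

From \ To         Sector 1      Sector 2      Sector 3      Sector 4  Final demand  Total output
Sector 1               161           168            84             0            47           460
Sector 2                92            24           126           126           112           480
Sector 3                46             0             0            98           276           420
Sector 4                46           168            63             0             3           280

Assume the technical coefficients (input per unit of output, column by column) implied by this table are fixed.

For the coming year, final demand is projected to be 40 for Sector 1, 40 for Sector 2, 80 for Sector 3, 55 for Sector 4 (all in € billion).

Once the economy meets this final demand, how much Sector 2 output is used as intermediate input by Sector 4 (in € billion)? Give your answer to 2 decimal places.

Technical coefficients a_ij = z_ij / X_j:
  a_11 = 161/460 = 0.35, a_21 = 92/460 = 0.20, a_31 = 46/460 = 0.10, a_41 = 46/460 = 0.10
  a_12 = 168/480 = 0.35, a_22 = 24/480 = 0.05, a_32 = 0/480 = 0.00, a_42 = 168/480 = 0.35
  a_13 = 84/420 = 0.20, a_23 = 126/420 = 0.30, a_33 = 0/420 = 0.00, a_43 = 63/420 = 0.15
  a_14 = 0/280 = 0.00, a_24 = 126/280 = 0.45, a_34 = 98/280 = 0.35, a_44 = 0/280 = 0.00
I − A =
  [   0.65    -0.35    -0.20     0.00]
  [  -0.20     0.95    -0.30    -0.45]
  [  -0.10     0.00     1.00    -0.35]
  [  -0.10    -0.35    -0.15     1.00]
Compute the cofactors C_ij = (−1)^(i+j)·(3×3 minor ij) of I−A; the adjugate is their transpose:
adj(I−A) = Cᵀ =
  [ 0.705875   0.356125   0.287125   0.260750]
  [ 0.281750   0.588875   0.287875   0.365750]
  [ 0.137000   0.126875   0.429375   0.207375]
  [ 0.189750   0.260750   0.193875   0.518000]
det(I−A) = Σ_j (I−A)_1j·C_1j = (0.65)(0.705875) + (-0.35)(0.281750) + (-0.20)(0.137000) + (0.00)(0.189750) = 0.33280625
(I − A)⁻¹ = adj(I−A) / det(I−A) ≈
  [   2.1210     1.0701     0.8627     0.7835]
  [   0.8466     1.7694     0.8650     1.0990]
  [   0.4117     0.3812     1.2902     0.6231]
  [   0.5702     0.7835     0.5825     1.5565]
First solve x = (I − A)⁻¹ d = adj(I−A)·d / det(I−A); in particular x_4 = (0.189750·40 + 0.260750·40 + 0.193875·80 + 0.518000·55) / 0.33280625 = 62.02 / 0.33280625 ≈ 186.3547.
Intermediate flow from 2 to 4: z_24 = a_24 · x_4 = 0.45 × 62.02 / 0.33280625 = 27.909 / 0.33280625 ≈ 83.86.

z_24 = 83.86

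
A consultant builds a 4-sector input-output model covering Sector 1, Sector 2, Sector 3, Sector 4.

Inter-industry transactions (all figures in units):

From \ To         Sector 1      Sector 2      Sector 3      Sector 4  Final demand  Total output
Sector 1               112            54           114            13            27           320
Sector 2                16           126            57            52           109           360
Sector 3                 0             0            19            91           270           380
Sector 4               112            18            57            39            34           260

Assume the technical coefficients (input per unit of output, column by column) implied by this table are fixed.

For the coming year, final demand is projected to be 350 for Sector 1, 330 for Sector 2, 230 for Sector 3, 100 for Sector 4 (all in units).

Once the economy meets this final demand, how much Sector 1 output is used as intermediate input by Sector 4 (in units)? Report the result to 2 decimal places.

z_14 = 34.09

Technical coefficients a_ij = z_ij / X_j:
  a_11 = 112/320 = 0.35, a_21 = 16/320 = 0.05, a_31 = 0/320 = 0.00, a_41 = 112/320 = 0.35
  a_12 = 54/360 = 0.15, a_22 = 126/360 = 0.35, a_32 = 0/360 = 0.00, a_42 = 18/360 = 0.05
  a_13 = 114/380 = 0.30, a_23 = 57/380 = 0.15, a_33 = 19/380 = 0.05, a_43 = 57/380 = 0.15
  a_14 = 13/260 = 0.05, a_24 = 52/260 = 0.20, a_34 = 91/260 = 0.35, a_44 = 39/260 = 0.15
I − A =
  [   0.65    -0.15    -0.30    -0.05]
  [  -0.05     0.65    -0.15    -0.20]
  [   0.00     0.00     0.95    -0.35]
  [  -0.35    -0.05    -0.15     0.85]
Compute the cofactors C_ij = (−1)^(i+j)·(3×3 minor ij) of I−A; the adjugate is their transpose:
adj(I−A) = Cᵀ =
  [ 0.478625   0.120875   0.191625   0.135500]
  [ 0.122625   0.437375   0.133875   0.165250]
  [ 0.080500   0.029750   0.324250   0.145250]
  [ 0.218500   0.080750   0.144000   0.394250]
det(I−A) = Σ_j (I−A)_1j·C_1j = (0.65)(0.478625) + (-0.15)(0.122625) + (-0.30)(0.080500) + (-0.05)(0.218500) = 0.2576375
(I − A)⁻¹ = adj(I−A) / det(I−A) ≈
  [   1.8577     0.4692     0.7438     0.5259]
  [   0.4760     1.6976     0.5196     0.6414]
  [   0.3125     0.1155     1.2586     0.5638]
  [   0.8481     0.3134     0.5589     1.5303]
First solve x = (I − A)⁻¹ d = adj(I−A)·d / det(I−A); in particular x_4 = (0.218500·350 + 0.080750·330 + 0.144000·230 + 0.394250·100) / 0.2576375 = 175.6675 / 0.2576375 ≈ 681.8398.
Intermediate flow from 1 to 4: z_14 = a_14 · x_4 = 0.05 × 175.6675 / 0.2576375 = 8.783375 / 0.2576375 ≈ 34.09.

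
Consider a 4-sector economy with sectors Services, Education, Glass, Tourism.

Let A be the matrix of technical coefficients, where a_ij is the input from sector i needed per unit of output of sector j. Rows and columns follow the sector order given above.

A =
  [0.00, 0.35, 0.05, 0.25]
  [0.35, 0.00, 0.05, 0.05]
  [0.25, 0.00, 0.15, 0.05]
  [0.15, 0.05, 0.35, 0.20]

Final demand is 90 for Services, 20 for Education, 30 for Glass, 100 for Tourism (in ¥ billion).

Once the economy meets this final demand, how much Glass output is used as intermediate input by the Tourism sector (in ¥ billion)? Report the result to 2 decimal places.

z_34 = 10.48

I − A =
  [   1.00    -0.35    -0.05    -0.25]
  [  -0.35     1.00    -0.05    -0.05]
  [  -0.25     0.00     0.85    -0.05]
  [  -0.15    -0.05    -0.35     0.80]
Compute the cofactors C_ij = (−1)^(i+j)·(3×3 minor ij) of I−A; the adjugate is their transpose:
adj(I−A) = Cᵀ =
  [ 0.660250   0.242625   0.148125   0.230750]
  [ 0.253000   0.598375   0.100625   0.122750]
  [ 0.207750   0.078250   0.655000   0.110750]
  [ 0.230500   0.117125   0.320625   0.729000]
det(I−A) = Σ_j (I−A)_1j·C_1j = (1.00)(0.660250) + (-0.35)(0.253000) + (-0.05)(0.207750) + (-0.25)(0.230500) = 0.5036875
(I − A)⁻¹ = adj(I−A) / det(I−A) ≈
  [   1.3108     0.4817     0.2941     0.4581]
  [   0.5023     1.1880     0.1998     0.2437]
  [   0.4125     0.1554     1.3004     0.2199]
  [   0.4576     0.2325     0.6366     1.4473]
First solve x = (I − A)⁻¹ d = adj(I−A)·d / det(I−A); in particular x_4 = (0.230500·90 + 0.117125·20 + 0.320625·30 + 0.729000·100) / 0.5036875 = 105.60625 / 0.5036875 ≈ 209.6662.
Intermediate flow from 3 to 4: z_34 = a_34 · x_4 = 0.05 × 105.60625 / 0.5036875 = 5.2803125 / 0.5036875 ≈ 10.48.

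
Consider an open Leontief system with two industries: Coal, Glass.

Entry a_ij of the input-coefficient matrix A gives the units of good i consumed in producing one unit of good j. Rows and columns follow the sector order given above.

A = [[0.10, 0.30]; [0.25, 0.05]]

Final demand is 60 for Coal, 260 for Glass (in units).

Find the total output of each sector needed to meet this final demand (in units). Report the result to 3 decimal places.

x_C = 173.077, x_G = 319.231

I − A =
  [   0.90    -0.30]
  [  -0.25     0.95]
det(I−A) = (0.90)(0.95) − (-0.30)(-0.25) = 0.7800
adj(I−A) = [[0.95, 0.30], [0.25, 0.90]]
(I − A)⁻¹ = adj(I−A) / det(I−A) ≈
  [   1.2179     0.3846]
  [   0.3205     1.1538]
x = (I − A)⁻¹ d = adj(I−A)·d / det(I−A), with det(I−A) = 0.7800:
  x_C = (0.95·60 + 0.30·260) / 0.7800 = 135.00 / 0.7800 ≈ 173.077
  x_G = (0.25·60 + 0.90·260) / 0.7800 = 249.00 / 0.7800 ≈ 319.231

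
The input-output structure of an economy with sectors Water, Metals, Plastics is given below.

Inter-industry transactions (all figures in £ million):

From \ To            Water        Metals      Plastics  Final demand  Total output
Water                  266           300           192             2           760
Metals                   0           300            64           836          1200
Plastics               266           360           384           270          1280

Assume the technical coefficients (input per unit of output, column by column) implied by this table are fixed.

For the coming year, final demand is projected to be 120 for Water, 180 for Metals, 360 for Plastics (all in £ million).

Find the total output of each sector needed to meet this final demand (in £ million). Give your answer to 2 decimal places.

Technical coefficients a_ij = z_ij / X_j:
  a_WW = 266/760 = 0.35, a_MW = 0/760 = 0.00, a_PW = 266/760 = 0.35
  a_WM = 300/1200 = 0.25, a_MM = 300/1200 = 0.25, a_PM = 360/1200 = 0.30
  a_WP = 192/1280 = 0.15, a_MP = 64/1280 = 0.05, a_PP = 384/1280 = 0.30
I − A =
  [   0.65    -0.25    -0.15]
  [   0.00     0.75    -0.05]
  [  -0.35    -0.30     0.70]
Cofactors of I−A, C_ij = (−1)^(i+j)·(minor ij) (rows/columns in the sector order above):
  C_11 = (0.75)(0.70) − (-0.05)(-0.30) = 0.5100
  C_12 = −[(0.00)(0.70) − (-0.05)(-0.35)] = 0.0175
  C_13 = (0.00)(-0.30) − (0.75)(-0.35) = 0.2625
  C_21 = −[(-0.25)(0.70) − (-0.15)(-0.30)] = 0.2200
  C_22 = (0.65)(0.70) − (-0.15)(-0.35) = 0.4025
  C_23 = −[(0.65)(-0.30) − (-0.25)(-0.35)] = 0.2825
  C_31 = (-0.25)(-0.05) − (-0.15)(0.75) = 0.1250
  C_32 = −[(0.65)(-0.05) − (-0.15)(0.00)] = 0.0325
  C_33 = (0.65)(0.75) − (-0.25)(0.00) = 0.4875
det(I−A) = Σ_j (I−A)_1j·C_1j = (0.65)(0.5100) + (-0.25)(0.0175) + (-0.15)(0.2625) = 0.28775
adj(I−A) = Cᵀ =
  [ 0.5100   0.2200   0.1250]
  [ 0.0175   0.4025   0.0325]
  [ 0.2625   0.2825   0.4875]
(I − A)⁻¹ = adj(I−A) / det(I−A) ≈
  [   1.7724     0.7646     0.4344]
  [   0.0608     1.3988     0.1129]
  [   0.9123     0.9818     1.6942]
x = (I − A)⁻¹ d = adj(I−A)·d / det(I−A), with det(I−A) = 0.28775:
  x_W = (0.5100·120 + 0.2200·180 + 0.1250·360) / 0.28775 = 145.80 / 0.28775 ≈ 506.69
  x_M = (0.0175·120 + 0.4025·180 + 0.0325·360) / 0.28775 = 86.25 / 0.28775 ≈ 299.74
  x_P = (0.2625·120 + 0.2825·180 + 0.4875·360) / 0.28775 = 257.85 / 0.28775 ≈ 896.09

x_W = 506.69, x_M = 299.74, x_P = 896.09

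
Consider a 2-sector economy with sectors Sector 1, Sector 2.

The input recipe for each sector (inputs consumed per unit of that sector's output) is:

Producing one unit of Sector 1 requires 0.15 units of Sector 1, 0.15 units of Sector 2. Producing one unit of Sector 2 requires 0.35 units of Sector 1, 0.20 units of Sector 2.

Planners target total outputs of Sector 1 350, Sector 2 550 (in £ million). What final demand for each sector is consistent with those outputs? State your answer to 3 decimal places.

d_1 = 105.000, d_2 = 387.500

I − A =
  [   0.85    -0.35]
  [  -0.15     0.80]
d = (I − A) x:
  d_1 = (+0.85)·350 + (-0.35)·550 = 105.000
  d_2 = (-0.15)·350 + (+0.80)·550 = 387.500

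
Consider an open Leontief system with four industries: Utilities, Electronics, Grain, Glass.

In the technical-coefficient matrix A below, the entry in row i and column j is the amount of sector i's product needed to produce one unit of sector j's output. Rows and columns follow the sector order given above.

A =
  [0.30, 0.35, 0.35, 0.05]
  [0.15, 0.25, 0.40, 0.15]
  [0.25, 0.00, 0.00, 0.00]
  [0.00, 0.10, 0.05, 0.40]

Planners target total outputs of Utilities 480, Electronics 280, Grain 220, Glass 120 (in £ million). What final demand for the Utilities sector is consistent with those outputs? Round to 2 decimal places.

d_1 = 155.00

I − A =
  [   0.70    -0.35    -0.35    -0.05]
  [  -0.15     0.75    -0.40    -0.15]
  [  -0.25     0.00     1.00     0.00]
  [   0.00    -0.10    -0.05     0.60]
d = (I − A) x:
  d_1 = (+0.70)·480 + (-0.35)·280 + (-0.35)·220 + (-0.05)·120 = 155.00
  d_2 = (-0.15)·480 + (+0.75)·280 + (-0.40)·220 + (-0.15)·120 = 32.00
  d_3 = (-0.25)·480 + (+0.00)·280 + (+1.00)·220 + (+0.00)·120 = 100.00
  d_4 = (+0.00)·480 + (-0.10)·280 + (-0.05)·220 + (+0.60)·120 = 33.00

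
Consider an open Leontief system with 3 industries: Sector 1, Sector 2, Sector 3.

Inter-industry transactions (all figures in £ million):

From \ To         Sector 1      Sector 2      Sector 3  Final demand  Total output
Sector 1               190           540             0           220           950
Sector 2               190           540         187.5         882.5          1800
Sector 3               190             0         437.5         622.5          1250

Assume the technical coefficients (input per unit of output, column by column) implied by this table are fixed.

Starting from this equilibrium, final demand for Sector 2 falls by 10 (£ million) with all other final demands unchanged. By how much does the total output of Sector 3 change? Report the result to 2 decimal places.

Δx_3 = -1.90

Technical coefficients a_ij = z_ij / X_j:
  a_11 = 190/950 = 0.20, a_21 = 190/950 = 0.20, a_31 = 190/950 = 0.20
  a_12 = 540/1800 = 0.30, a_22 = 540/1800 = 0.30, a_32 = 0/1800 = 0.00
  a_13 = 0/1250 = 0.00, a_23 = 187.5/1250 = 0.15, a_33 = 437.5/1250 = 0.35
I − A =
  [   0.80    -0.30     0.00]
  [  -0.20     0.70    -0.15]
  [  -0.20     0.00     0.65]
Cofactors of I−A, C_ij = (−1)^(i+j)·(minor ij) (rows/columns in the sector order above):
  C_11 = (0.70)(0.65) − (-0.15)(0.00) = 0.4550
  C_12 = −[(-0.20)(0.65) − (-0.15)(-0.20)] = 0.1600
  C_13 = (-0.20)(0.00) − (0.70)(-0.20) = 0.1400
  C_21 = −[(-0.30)(0.65) − (0.00)(0.00)] = 0.1950
  C_22 = (0.80)(0.65) − (0.00)(-0.20) = 0.5200
  C_23 = −[(0.80)(0.00) − (-0.30)(-0.20)] = 0.0600
  C_31 = (-0.30)(-0.15) − (0.00)(0.70) = 0.0450
  C_32 = −[(0.80)(-0.15) − (0.00)(-0.20)] = 0.1200
  C_33 = (0.80)(0.70) − (-0.30)(-0.20) = 0.5000
det(I−A) = Σ_j (I−A)_1j·C_1j = (0.80)(0.4550) + (-0.30)(0.1600) + (0.00)(0.1400) = 0.3160
adj(I−A) = Cᵀ =
  [ 0.4550   0.1950   0.0450]
  [ 0.1600   0.5200   0.1200]
  [ 0.1400   0.0600   0.5000]
(I − A)⁻¹ = adj(I−A) / det(I−A) ≈
  [   1.4399     0.6171     0.1424]
  [   0.5063     1.6456     0.3797]
  [   0.4430     0.1899     1.5823]
Δx = (I − A)⁻¹ Δd with Δd having -10 in the Sector 2 component and 0 elsewhere.
So Δx_3 = L_32 · (-10), where L_32 = adj(I−A)_32 / det(I−A) = 0.0600 / 0.3160.
Δx_3 = 0.0600 × (-10) / 0.3160 = -0.60 / 0.3160 ≈ -1.90.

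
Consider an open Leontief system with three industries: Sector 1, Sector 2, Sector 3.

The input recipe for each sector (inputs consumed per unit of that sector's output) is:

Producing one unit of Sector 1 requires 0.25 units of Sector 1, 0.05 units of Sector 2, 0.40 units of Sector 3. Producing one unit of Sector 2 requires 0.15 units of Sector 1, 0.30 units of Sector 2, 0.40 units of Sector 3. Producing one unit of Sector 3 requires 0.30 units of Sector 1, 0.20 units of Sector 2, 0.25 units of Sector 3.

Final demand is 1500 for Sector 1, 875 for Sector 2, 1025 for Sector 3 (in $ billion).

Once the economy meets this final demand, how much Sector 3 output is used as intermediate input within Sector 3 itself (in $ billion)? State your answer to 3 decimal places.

I − A =
  [   0.75    -0.15    -0.30]
  [  -0.05     0.70    -0.20]
  [  -0.40    -0.40     0.75]
Cofactors of I−A, C_ij = (−1)^(i+j)·(minor ij) (rows/columns in the sector order above):
  C_11 = (0.70)(0.75) − (-0.20)(-0.40) = 0.4450
  C_12 = −[(-0.05)(0.75) − (-0.20)(-0.40)] = 0.1175
  C_13 = (-0.05)(-0.40) − (0.70)(-0.40) = 0.3000
  C_21 = −[(-0.15)(0.75) − (-0.30)(-0.40)] = 0.2325
  C_22 = (0.75)(0.75) − (-0.30)(-0.40) = 0.4425
  C_23 = −[(0.75)(-0.40) − (-0.15)(-0.40)] = 0.3600
  C_31 = (-0.15)(-0.20) − (-0.30)(0.70) = 0.2400
  C_32 = −[(0.75)(-0.20) − (-0.30)(-0.05)] = 0.1650
  C_33 = (0.75)(0.70) − (-0.15)(-0.05) = 0.5175
det(I−A) = Σ_j (I−A)_1j·C_1j = (0.75)(0.4450) + (-0.15)(0.1175) + (-0.30)(0.3000) = 0.226125
adj(I−A) = Cᵀ =
  [ 0.4450   0.2325   0.2400]
  [ 0.1175   0.4425   0.1650]
  [ 0.3000   0.3600   0.5175]
(I − A)⁻¹ = adj(I−A) / det(I−A) ≈
  [   1.9679     1.0282     1.0614]
  [   0.5196     1.9569     0.7297]
  [   1.3267     1.5920     2.2886]
First solve x = (I − A)⁻¹ d = adj(I−A)·d / det(I−A); in particular x_3 = (0.3000·1500 + 0.3600·875 + 0.5175·1025) / 0.226125 = 1295.4375 / 0.226125 ≈ 5728.85572.
Intermediate flow from 3 to 3: z_33 = a_33 · x_3 = 0.25 × 1295.4375 / 0.226125 = 323.859375 / 0.226125 ≈ 1432.214.

z_33 = 1432.214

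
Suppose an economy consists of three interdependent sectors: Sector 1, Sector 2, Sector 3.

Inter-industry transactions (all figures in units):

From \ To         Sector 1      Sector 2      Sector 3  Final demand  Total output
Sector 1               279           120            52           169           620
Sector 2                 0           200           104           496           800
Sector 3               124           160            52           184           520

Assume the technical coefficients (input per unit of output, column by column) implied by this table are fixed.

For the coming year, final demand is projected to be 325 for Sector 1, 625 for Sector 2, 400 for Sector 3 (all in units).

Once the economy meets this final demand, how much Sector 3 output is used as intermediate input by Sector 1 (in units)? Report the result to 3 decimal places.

z_31 = 210.358

Technical coefficients a_ij = z_ij / X_j:
  a_11 = 279/620 = 0.45, a_21 = 0/620 = 0.00, a_31 = 124/620 = 0.20
  a_12 = 120/800 = 0.15, a_22 = 200/800 = 0.25, a_32 = 160/800 = 0.20
  a_13 = 52/520 = 0.10, a_23 = 104/520 = 0.20, a_33 = 52/520 = 0.10
I − A =
  [   0.55    -0.15    -0.10]
  [   0.00     0.75    -0.20]
  [  -0.20    -0.20     0.90]
Cofactors of I−A, C_ij = (−1)^(i+j)·(minor ij) (rows/columns in the sector order above):
  C_11 = (0.75)(0.90) − (-0.20)(-0.20) = 0.6350
  C_12 = −[(0.00)(0.90) − (-0.20)(-0.20)] = 0.0400
  C_13 = (0.00)(-0.20) − (0.75)(-0.20) = 0.1500
  C_21 = −[(-0.15)(0.90) − (-0.10)(-0.20)] = 0.1550
  C_22 = (0.55)(0.90) − (-0.10)(-0.20) = 0.4750
  C_23 = −[(0.55)(-0.20) − (-0.15)(-0.20)] = 0.1400
  C_31 = (-0.15)(-0.20) − (-0.10)(0.75) = 0.1050
  C_32 = −[(0.55)(-0.20) − (-0.10)(0.00)] = 0.1100
  C_33 = (0.55)(0.75) − (-0.15)(0.00) = 0.4125
det(I−A) = Σ_j (I−A)_1j·C_1j = (0.55)(0.6350) + (-0.15)(0.0400) + (-0.10)(0.1500) = 0.32825
adj(I−A) = Cᵀ =
  [ 0.6350   0.1550   0.1050]
  [ 0.0400   0.4750   0.1100]
  [ 0.1500   0.1400   0.4125]
(I − A)⁻¹ = adj(I−A) / det(I−A) ≈
  [   1.9345     0.4722     0.3199]
  [   0.1219     1.4471     0.3351]
  [   0.4570     0.4265     1.2567]
First solve x = (I − A)⁻¹ d = adj(I−A)·d / det(I−A); in particular x_1 = (0.6350·325 + 0.1550·625 + 0.1050·400) / 0.32825 = 345.25 / 0.32825 ≈ 1051.78979.
Intermediate flow from 3 to 1: z_31 = a_31 · x_1 = 0.20 × 345.25 / 0.32825 = 69.05 / 0.32825 ≈ 210.358.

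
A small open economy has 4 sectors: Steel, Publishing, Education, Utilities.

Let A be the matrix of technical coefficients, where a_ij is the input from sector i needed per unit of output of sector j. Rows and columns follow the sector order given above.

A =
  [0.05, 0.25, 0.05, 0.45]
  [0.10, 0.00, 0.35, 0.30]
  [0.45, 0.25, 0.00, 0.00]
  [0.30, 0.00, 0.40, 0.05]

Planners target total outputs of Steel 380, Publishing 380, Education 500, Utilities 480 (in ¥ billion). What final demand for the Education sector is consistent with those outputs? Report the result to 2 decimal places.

d_3 = 234.00

I − A =
  [   0.95    -0.25    -0.05    -0.45]
  [  -0.10     1.00    -0.35    -0.30]
  [  -0.45    -0.25     1.00     0.00]
  [  -0.30     0.00    -0.40     0.95]
d = (I − A) x:
  d_1 = (+0.95)·380 + (-0.25)·380 + (-0.05)·500 + (-0.45)·480 = 25.00
  d_2 = (-0.10)·380 + (+1.00)·380 + (-0.35)·500 + (-0.30)·480 = 23.00
  d_3 = (-0.45)·380 + (-0.25)·380 + (+1.00)·500 + (+0.00)·480 = 234.00
  d_4 = (-0.30)·380 + (+0.00)·380 + (-0.40)·500 + (+0.95)·480 = 142.00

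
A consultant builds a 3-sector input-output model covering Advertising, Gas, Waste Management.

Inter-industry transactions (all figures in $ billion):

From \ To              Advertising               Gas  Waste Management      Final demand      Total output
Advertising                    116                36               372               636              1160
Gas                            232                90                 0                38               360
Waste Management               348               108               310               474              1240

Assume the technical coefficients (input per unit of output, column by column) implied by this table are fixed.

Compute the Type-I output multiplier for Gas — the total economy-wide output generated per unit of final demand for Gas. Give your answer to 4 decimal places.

m_2 = 2.5878

Technical coefficients a_ij = z_ij / X_j:
  a_11 = 116/1160 = 0.10, a_21 = 232/1160 = 0.20, a_31 = 348/1160 = 0.30
  a_12 = 36/360 = 0.10, a_22 = 90/360 = 0.25, a_32 = 108/360 = 0.30
  a_13 = 372/1240 = 0.30, a_23 = 0/1240 = 0.00, a_33 = 310/1240 = 0.25
I − A =
  [   0.90    -0.10    -0.30]
  [  -0.20     0.75     0.00]
  [  -0.30    -0.30     0.75]
Cofactors of I−A, C_ij = (−1)^(i+j)·(minor ij) (rows/columns in the sector order above):
  C_11 = (0.75)(0.75) − (0.00)(-0.30) = 0.5625
  C_12 = −[(-0.20)(0.75) − (0.00)(-0.30)] = 0.1500
  C_13 = (-0.20)(-0.30) − (0.75)(-0.30) = 0.2850
  C_21 = −[(-0.10)(0.75) − (-0.30)(-0.30)] = 0.1650
  C_22 = (0.90)(0.75) − (-0.30)(-0.30) = 0.5850
  C_23 = −[(0.90)(-0.30) − (-0.10)(-0.30)] = 0.3000
  C_31 = (-0.10)(0.00) − (-0.30)(0.75) = 0.2250
  C_32 = −[(0.90)(0.00) − (-0.30)(-0.20)] = 0.0600
  C_33 = (0.90)(0.75) − (-0.10)(-0.20) = 0.6550
det(I−A) = Σ_j (I−A)_1j·C_1j = (0.90)(0.5625) + (-0.10)(0.1500) + (-0.30)(0.2850) = 0.40575
adj(I−A) = Cᵀ =
  [ 0.5625   0.1650   0.2250]
  [ 0.1500   0.5850   0.0600]
  [ 0.2850   0.3000   0.6550]
(I − A)⁻¹ = adj(I−A) / det(I−A) ≈
  [   1.38632     0.40665     0.55453]
  [   0.36969     1.44177     0.14787]
  [   0.70240     0.73937     1.61429]
The output multiplier for sector j is the column-j sum of the Leontief inverse (I − A)⁻¹ = adj(I−A) / det(I−A).
Column 2 of adj(I−A): (0.1650, 0.5850, 0.3000); det(I−A) = 0.40575.
m_2 = (0.1650 + 0.5850 + 0.3000) / 0.40575 = 1.05 / 0.40575 ≈ 2.5878.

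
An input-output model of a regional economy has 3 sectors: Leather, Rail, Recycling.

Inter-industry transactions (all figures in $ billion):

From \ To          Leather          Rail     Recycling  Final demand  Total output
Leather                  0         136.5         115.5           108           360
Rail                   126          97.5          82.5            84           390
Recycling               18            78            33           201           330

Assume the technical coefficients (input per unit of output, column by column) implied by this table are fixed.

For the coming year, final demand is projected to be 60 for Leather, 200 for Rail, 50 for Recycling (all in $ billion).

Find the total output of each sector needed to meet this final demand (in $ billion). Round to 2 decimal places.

Technical coefficients a_ij = z_ij / X_j:
  a_11 = 0/360 = 0.00, a_21 = 126/360 = 0.35, a_31 = 18/360 = 0.05
  a_12 = 136.5/390 = 0.35, a_22 = 97.5/390 = 0.25, a_32 = 78/390 = 0.20
  a_13 = 115.5/330 = 0.35, a_23 = 82.5/330 = 0.25, a_33 = 33/330 = 0.10
I − A =
  [   1.00    -0.35    -0.35]
  [  -0.35     0.75    -0.25]
  [  -0.05    -0.20     0.90]
Cofactors of I−A, C_ij = (−1)^(i+j)·(minor ij) (rows/columns in the sector order above):
  C_11 = (0.75)(0.90) − (-0.25)(-0.20) = 0.6250
  C_12 = −[(-0.35)(0.90) − (-0.25)(-0.05)] = 0.3275
  C_13 = (-0.35)(-0.20) − (0.75)(-0.05) = 0.1075
  C_21 = −[(-0.35)(0.90) − (-0.35)(-0.20)] = 0.3850
  C_22 = (1.00)(0.90) − (-0.35)(-0.05) = 0.8825
  C_23 = −[(1.00)(-0.20) − (-0.35)(-0.05)] = 0.2175
  C_31 = (-0.35)(-0.25) − (-0.35)(0.75) = 0.3500
  C_32 = −[(1.00)(-0.25) − (-0.35)(-0.35)] = 0.3725
  C_33 = (1.00)(0.75) − (-0.35)(-0.35) = 0.6275
det(I−A) = Σ_j (I−A)_1j·C_1j = (1.00)(0.6250) + (-0.35)(0.3275) + (-0.35)(0.1075) = 0.47275
adj(I−A) = Cᵀ =
  [ 0.6250   0.3850   0.3500]
  [ 0.3275   0.8825   0.3725]
  [ 0.1075   0.2175   0.6275]
(I − A)⁻¹ = adj(I−A) / det(I−A) ≈
  [   1.3221     0.8144     0.7403]
  [   0.6928     1.8667     0.7879]
  [   0.2274     0.4601     1.3273]
x = (I − A)⁻¹ d = adj(I−A)·d / det(I−A), with det(I−A) = 0.47275:
  x_1 = (0.6250·60 + 0.3850·200 + 0.3500·50) / 0.47275 = 132.00 / 0.47275 ≈ 279.22
  x_2 = (0.3275·60 + 0.8825·200 + 0.3725·50) / 0.47275 = 214.775 / 0.47275 ≈ 454.31
  x_3 = (0.1075·60 + 0.2175·200 + 0.6275·50) / 0.47275 = 81.325 / 0.47275 ≈ 172.03

x_1 = 279.22, x_2 = 454.31, x_3 = 172.03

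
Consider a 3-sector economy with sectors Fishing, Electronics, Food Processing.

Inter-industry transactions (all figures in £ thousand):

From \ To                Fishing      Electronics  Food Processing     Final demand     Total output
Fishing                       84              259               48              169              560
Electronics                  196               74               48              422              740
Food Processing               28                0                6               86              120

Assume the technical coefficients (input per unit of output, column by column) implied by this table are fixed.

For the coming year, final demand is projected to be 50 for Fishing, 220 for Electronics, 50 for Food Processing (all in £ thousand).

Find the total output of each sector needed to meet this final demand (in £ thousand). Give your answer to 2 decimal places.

Technical coefficients a_ij = z_ij / X_j:
  a_11 = 84/560 = 0.15, a_21 = 196/560 = 0.35, a_31 = 28/560 = 0.05
  a_12 = 259/740 = 0.35, a_22 = 74/740 = 0.10, a_32 = 0/740 = 0.00
  a_13 = 48/120 = 0.40, a_23 = 48/120 = 0.40, a_33 = 6/120 = 0.05
I − A =
  [   0.85    -0.35    -0.40]
  [  -0.35     0.90    -0.40]
  [  -0.05     0.00     0.95]
Cofactors of I−A, C_ij = (−1)^(i+j)·(minor ij) (rows/columns in the sector order above):
  C_11 = (0.90)(0.95) − (-0.40)(0.00) = 0.8550
  C_12 = −[(-0.35)(0.95) − (-0.40)(-0.05)] = 0.3525
  C_13 = (-0.35)(0.00) − (0.90)(-0.05) = 0.0450
  C_21 = −[(-0.35)(0.95) − (-0.40)(0.00)] = 0.3325
  C_22 = (0.85)(0.95) − (-0.40)(-0.05) = 0.7875
  C_23 = −[(0.85)(0.00) − (-0.35)(-0.05)] = 0.0175
  C_31 = (-0.35)(-0.40) − (-0.40)(0.90) = 0.5000
  C_32 = −[(0.85)(-0.40) − (-0.40)(-0.35)] = 0.4800
  C_33 = (0.85)(0.90) − (-0.35)(-0.35) = 0.6425
det(I−A) = Σ_j (I−A)_1j·C_1j = (0.85)(0.8550) + (-0.35)(0.3525) + (-0.40)(0.0450) = 0.585375
adj(I−A) = Cᵀ =
  [ 0.8550   0.3325   0.5000]
  [ 0.3525   0.7875   0.4800]
  [ 0.0450   0.0175   0.6425]
(I − A)⁻¹ = adj(I−A) / det(I−A) ≈
  [   1.4606     0.5680     0.8542]
  [   0.6022     1.3453     0.8200]
  [   0.0769     0.0299     1.0976]
x = (I − A)⁻¹ d = adj(I−A)·d / det(I−A), with det(I−A) = 0.585375:
  x_1 = (0.8550·50 + 0.3325·220 + 0.5000·50) / 0.585375 = 140.90 / 0.585375 ≈ 240.70
  x_2 = (0.3525·50 + 0.7875·220 + 0.4800·50) / 0.585375 = 214.875 / 0.585375 ≈ 367.07
  x_3 = (0.0450·50 + 0.0175·220 + 0.6425·50) / 0.585375 = 38.225 / 0.585375 ≈ 65.30

x_1 = 240.70, x_2 = 367.07, x_3 = 65.30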